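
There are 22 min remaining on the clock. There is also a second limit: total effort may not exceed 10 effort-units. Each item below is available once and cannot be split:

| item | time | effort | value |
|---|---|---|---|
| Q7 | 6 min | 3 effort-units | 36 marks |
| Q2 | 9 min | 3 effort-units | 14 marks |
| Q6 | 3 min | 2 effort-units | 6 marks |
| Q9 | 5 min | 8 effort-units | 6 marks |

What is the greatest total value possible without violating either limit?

Feasible sets respecting both limits:
- Q7+Q2+Q6: time 18, effort 8, value 56
- Q7+Q2: time 15, effort 6, value 50
- Q7+Q6: time 9, effort 5, value 42
Best: 56 marks.

56 marks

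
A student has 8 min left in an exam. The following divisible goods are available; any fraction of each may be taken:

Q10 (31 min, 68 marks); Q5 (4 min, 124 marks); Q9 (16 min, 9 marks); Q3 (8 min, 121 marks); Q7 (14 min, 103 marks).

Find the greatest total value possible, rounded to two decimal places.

184.50

Take in order of value per unit:
- Q5 (124/4 per unit): all 4 → value 124, running total 124.00
- Q3 (121/8 per unit): 4 of 8 → value 4×121/8 = 60.5000, running total 184.50
Total 184.50.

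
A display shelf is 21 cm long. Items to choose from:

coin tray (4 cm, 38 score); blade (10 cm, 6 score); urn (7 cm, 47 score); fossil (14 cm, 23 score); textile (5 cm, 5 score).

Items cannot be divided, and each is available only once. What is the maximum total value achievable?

91 score

This is a 0/1 knapsack; check combinations near the capacity.
- coin tray+blade+urn: length 4+10+7=21, value 38+6+47=91
- coin tray+urn+textile: length 4+7+5=16, value 38+47+5=90
- coin tray+urn: length 4+7=11, value 38+47=85
Best: 91 score.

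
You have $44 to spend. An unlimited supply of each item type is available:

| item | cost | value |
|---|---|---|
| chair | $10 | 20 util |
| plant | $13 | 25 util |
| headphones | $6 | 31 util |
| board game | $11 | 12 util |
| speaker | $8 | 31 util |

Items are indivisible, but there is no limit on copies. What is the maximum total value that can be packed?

217 util

Best value-per-unit is headphones at 31/6, and filling with it alone uses cost 7×6=42. No mix of the others beats 7×31 = 217.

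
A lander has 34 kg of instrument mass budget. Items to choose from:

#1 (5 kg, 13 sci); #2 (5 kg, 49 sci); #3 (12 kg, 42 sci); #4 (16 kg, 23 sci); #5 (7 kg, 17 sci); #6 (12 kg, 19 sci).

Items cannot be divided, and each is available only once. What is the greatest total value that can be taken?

123 sci

Check high-value combinations within 34 kg:
- #1+#2+#3+#6: mass 5+5+12+12=34, value 13+49+42+19=123
- #1+#2+#3+#5: mass 5+5+12+7=29, value 13+49+42+17=121
- #2+#3+#4: mass 5+12+16=33, value 49+42+23=114
- #2+#3+#6: mass 5+12+12=29, value 49+42+19=110
Best: 123 sci.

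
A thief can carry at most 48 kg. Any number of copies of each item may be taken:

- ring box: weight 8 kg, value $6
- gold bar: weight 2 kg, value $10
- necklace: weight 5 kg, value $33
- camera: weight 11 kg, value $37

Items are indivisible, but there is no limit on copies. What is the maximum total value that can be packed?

$307

Best value-per-unit is necklace at 33/5; filling with it alone gives 9×33 = 297.
Optimal mix: 1×gold bar + 9×necklace → weight 47, value 307.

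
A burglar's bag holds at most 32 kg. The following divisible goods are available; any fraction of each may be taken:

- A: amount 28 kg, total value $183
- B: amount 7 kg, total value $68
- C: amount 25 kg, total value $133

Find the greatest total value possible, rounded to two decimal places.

Take in order of value per unit:
- B (68/7 per unit): all 7 → value 68, running total 68.00
- A (183/28 per unit): 25 of 28 → value 25×183/28 = 163.3929, running total 231.39
Total 231.39.

231.39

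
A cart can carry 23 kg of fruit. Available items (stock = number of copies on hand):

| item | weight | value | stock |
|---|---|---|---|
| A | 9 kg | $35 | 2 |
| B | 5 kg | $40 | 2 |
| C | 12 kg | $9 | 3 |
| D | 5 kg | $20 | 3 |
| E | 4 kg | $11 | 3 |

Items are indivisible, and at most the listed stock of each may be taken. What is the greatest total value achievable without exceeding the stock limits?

$126

Best selections within weight 23 and stock limits:
- 1×A + 2×B + 1×E: weight 23, value 126
- 2×B + 1×D + 2×E: weight 23, value 122
- 2×B + 2×D: weight 20, value 120
Best: $126.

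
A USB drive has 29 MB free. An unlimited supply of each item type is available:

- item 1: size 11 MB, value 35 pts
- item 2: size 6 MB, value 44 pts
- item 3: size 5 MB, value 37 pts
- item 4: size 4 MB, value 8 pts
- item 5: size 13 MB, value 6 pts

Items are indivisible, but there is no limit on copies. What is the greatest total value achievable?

213 pts

Best value-per-unit is item 3 at 37/5; filling with it alone gives 5×37 = 185.
Optimal mix: 4×item 2 + 1×item 3 → size 29, value 213.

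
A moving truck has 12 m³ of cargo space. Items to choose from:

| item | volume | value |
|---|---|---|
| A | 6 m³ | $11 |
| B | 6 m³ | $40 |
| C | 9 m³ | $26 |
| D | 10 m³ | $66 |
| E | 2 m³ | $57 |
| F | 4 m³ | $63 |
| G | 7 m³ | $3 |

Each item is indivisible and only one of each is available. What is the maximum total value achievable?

Check high-value combinations within 12 m³:
- B+E+F: volume 6+2+4=12, value 40+57+63=160
- A+E+F: volume 6+2+4=12, value 11+57+63=131
- D+E: volume 10+2=12, value 66+57=123
Best: $160.

$160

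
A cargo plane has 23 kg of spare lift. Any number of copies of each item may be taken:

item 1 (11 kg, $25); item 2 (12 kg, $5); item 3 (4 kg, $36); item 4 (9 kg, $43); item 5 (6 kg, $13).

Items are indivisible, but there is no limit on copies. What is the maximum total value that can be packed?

Best value-per-unit is item 3 at 36/4, and filling with it alone uses weight 5×4=20. No mix of the others beats 5×36 = 180.

$180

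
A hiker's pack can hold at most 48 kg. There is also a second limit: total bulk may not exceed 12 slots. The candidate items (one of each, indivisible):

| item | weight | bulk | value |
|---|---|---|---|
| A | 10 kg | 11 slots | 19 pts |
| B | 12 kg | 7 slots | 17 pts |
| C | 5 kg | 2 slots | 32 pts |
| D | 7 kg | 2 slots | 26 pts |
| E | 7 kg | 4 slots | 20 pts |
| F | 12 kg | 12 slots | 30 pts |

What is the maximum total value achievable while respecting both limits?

Feasible sets respecting both limits:
- C+D+E: weight 19, bulk 8, value 78
- B+C+D: weight 24, bulk 11, value 75
- C+D: weight 12, bulk 4, value 58
Best: 78 pts.

78 pts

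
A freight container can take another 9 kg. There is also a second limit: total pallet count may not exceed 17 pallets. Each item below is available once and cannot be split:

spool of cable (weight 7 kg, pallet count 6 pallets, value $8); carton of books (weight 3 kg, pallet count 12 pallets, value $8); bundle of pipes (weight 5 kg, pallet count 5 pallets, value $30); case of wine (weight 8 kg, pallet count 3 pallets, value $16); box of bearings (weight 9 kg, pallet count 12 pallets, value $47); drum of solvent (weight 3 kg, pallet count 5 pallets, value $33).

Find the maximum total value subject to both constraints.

Feasible sets respecting both limits:
- bundle of pipes+drum of solvent: weight 8, pallet count 10, value 63
- box of bearings: weight 9, pallet count 12, value 47
- carton of books+drum of solvent: weight 6, pallet count 17, value 41
Best: $63.

$63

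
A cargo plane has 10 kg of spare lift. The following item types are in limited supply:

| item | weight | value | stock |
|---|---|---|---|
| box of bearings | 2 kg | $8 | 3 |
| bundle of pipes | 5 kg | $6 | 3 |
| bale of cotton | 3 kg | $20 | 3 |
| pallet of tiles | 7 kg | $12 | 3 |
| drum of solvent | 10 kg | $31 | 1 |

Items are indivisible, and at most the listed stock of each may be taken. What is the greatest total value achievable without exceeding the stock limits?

Top feasible selections:
- 3×bale of cotton: weight 9, value 60
- 2×box of bearings + 2×bale of cotton: weight 10, value 56
- 1×box of bearings + 2×bale of cotton: weight 8, value 48
Best: $60.

$60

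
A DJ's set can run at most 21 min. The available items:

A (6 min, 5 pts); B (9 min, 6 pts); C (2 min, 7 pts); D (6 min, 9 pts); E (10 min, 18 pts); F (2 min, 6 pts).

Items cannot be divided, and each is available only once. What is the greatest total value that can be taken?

Check high-value combinations within 21 min:
- C+D+E+F: duration 2+6+10+2=20, value 7+9+18+6=40
- A+C+E+F: duration 6+2+10+2=20, value 5+7+18+6=36
- C+D+E: duration 2+6+10=18, value 7+9+18=34
- D+E+F: duration 6+10+2=18, value 9+18+6=33
Best: 40 pts.

40 pts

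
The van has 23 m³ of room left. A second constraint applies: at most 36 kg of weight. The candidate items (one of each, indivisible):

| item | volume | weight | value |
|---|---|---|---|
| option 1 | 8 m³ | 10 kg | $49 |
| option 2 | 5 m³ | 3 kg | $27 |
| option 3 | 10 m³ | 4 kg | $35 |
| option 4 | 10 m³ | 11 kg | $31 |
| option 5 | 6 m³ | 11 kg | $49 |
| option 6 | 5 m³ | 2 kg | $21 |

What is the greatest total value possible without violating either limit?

$125

Feasible sets respecting both limits:
- option 1+option 2+option 5: volume 19, weight 24, value 125
- option 1+option 5+option 6: volume 19, weight 23, value 119
- option 1+option 2+option 3: volume 23, weight 17, value 111
Best: $125.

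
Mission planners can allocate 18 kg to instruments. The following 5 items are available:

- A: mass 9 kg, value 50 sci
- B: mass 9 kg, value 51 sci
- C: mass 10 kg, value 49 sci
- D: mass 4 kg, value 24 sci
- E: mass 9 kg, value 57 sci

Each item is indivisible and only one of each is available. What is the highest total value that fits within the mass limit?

This is a 0/1 knapsack; check combinations near the capacity.
- B+E: mass 9+9=18, value 51+57=108
- A+E: mass 9+9=18, value 50+57=107
- A+B: mass 9+9=18, value 50+51=101
Best: 108 sci.

108 sci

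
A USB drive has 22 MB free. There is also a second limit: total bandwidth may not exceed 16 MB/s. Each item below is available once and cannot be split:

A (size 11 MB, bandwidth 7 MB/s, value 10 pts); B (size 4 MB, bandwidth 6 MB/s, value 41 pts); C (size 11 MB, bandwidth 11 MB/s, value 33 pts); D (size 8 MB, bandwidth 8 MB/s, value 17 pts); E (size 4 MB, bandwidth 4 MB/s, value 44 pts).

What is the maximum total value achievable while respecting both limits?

85 pts

Feasible sets respecting both limits:
- B+E: size 8, bandwidth 10, value 85
- C+E: size 15, bandwidth 15, value 77
- D+E: size 12, bandwidth 12, value 61
- B+D: size 12, bandwidth 14, value 58
Best: 85 pts.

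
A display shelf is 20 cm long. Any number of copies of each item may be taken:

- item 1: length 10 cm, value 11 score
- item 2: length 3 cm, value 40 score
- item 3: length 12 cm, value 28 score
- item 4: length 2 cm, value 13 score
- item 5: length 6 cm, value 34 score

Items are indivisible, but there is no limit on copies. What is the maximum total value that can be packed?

253 score

Best value-per-unit is item 2 at 40/3; filling with it alone gives 6×40 = 240.
Optimal mix: 6×item 2 + 1×item 4 → length 20, value 253.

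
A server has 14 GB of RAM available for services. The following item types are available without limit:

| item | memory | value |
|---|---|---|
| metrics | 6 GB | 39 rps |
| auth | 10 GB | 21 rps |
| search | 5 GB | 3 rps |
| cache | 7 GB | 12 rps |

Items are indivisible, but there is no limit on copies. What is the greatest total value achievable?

Best value-per-unit is metrics at 39/6, and filling with it alone uses memory 2×6=12. No mix of the others beats 2×39 = 78.

78 rps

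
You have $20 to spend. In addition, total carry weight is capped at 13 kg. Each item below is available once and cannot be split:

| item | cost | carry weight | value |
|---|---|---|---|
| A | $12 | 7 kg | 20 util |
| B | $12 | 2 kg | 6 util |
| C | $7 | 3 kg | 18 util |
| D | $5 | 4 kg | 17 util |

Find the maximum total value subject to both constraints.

38 util

Feasible sets respecting both limits:
- A+C: cost 19, carry weight 10, value 38
- A+D: cost 17, carry weight 11, value 37
- C+D: cost 12, carry weight 7, value 35
- B+C: cost 19, carry weight 5, value 24
Best: 38 util.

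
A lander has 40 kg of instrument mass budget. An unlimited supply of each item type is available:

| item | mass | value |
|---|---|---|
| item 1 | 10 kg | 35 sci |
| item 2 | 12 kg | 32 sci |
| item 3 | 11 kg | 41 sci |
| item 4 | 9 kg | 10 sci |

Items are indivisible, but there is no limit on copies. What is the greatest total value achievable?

Best value-per-unit is item 3 at 41/11; filling with it alone gives 3×41 = 123.
Optimal mix: 4×item 1 → mass 40, value 140.

140 sci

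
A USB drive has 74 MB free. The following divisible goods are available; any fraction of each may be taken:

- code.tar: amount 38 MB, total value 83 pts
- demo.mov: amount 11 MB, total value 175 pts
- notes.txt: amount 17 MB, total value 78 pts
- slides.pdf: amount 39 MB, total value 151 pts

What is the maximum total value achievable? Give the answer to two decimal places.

419.29

Take in order of value per unit:
- demo.mov (175/11 per unit): all 11 → value 175, running total 175.00
- notes.txt (78/17 per unit): all 17 → value 78, running total 253.00
- slides.pdf (151/39 per unit): all 39 → value 151, running total 404.00
- code.tar (83/38 per unit): 7 of 38 → value 7×83/38 = 15.2895, running total 419.29
Total 419.29.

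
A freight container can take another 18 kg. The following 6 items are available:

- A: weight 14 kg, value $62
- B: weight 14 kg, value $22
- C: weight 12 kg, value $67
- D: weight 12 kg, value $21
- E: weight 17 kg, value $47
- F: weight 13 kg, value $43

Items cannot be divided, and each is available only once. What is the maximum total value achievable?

Check high-value combinations within 18 kg:
- C: weight 12, value 67
- A: weight 14, value 62
- E: weight 17, value 47
- F: weight 13, value 43
Best: $67.

$67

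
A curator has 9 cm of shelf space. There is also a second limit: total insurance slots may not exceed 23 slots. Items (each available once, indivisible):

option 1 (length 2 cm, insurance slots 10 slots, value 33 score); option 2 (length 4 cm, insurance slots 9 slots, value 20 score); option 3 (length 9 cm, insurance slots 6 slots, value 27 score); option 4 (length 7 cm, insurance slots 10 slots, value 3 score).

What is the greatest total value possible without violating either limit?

Feasible sets respecting both limits:
- option 1+option 2: length 6, insurance slots 19, value 53
- option 1+option 4: length 9, insurance slots 20, value 36
- option 1: length 2, insurance slots 10, value 33
- option 3: length 9, insurance slots 6, value 27
Best: 53 score.

53 score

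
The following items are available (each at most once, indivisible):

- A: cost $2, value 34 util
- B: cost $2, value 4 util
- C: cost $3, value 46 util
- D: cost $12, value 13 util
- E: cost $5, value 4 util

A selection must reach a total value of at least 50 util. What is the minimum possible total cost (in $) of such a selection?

Subsets with value ≥ 50, sorted by total cost:
- A+C: cost 5, value 80
- B+C: cost 5, value 50
Minimum cost: 5 $.

5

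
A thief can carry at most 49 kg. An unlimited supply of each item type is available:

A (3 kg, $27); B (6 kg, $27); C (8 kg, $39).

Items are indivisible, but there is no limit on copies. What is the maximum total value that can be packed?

$432

Best value-per-unit is A at 27/3, and filling with it alone uses weight 16×3=48. No mix of the others beats 16×27 = 432.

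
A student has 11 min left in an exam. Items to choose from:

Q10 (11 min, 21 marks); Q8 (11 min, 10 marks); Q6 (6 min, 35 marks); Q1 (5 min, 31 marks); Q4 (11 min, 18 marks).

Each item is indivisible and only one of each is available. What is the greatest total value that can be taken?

66 marks

This is a 0/1 knapsack; check combinations near the capacity.
- Q6+Q1: time 6+5=11, value 35+31=66
- Q6: time 6, value 35
- Q1: time 5, value 31
- Q10: time 11, value 21
Best: 66 marks.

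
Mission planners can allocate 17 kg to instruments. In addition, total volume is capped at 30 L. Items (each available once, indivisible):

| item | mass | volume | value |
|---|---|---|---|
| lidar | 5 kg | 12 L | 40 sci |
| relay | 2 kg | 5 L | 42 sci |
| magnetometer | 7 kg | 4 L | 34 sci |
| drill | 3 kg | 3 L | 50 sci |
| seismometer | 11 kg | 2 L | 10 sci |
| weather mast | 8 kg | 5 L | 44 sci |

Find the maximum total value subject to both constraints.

166 sci

Feasible sets respecting both limits:
- lidar+relay+magnetometer+drill: mass 17, volume 24, value 166
- relay+drill+weather mast: mass 13, volume 13, value 136
- lidar+drill+weather mast: mass 16, volume 20, value 134
- lidar+relay+drill: mass 10, volume 20, value 132
Best: 166 sci.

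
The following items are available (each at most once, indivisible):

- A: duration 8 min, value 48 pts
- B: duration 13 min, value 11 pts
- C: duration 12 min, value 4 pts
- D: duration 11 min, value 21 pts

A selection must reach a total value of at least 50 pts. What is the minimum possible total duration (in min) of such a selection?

19

Subsets with value ≥ 50, sorted by total duration:
- A+D: duration 19, value 69
- A+C: duration 20, value 52
- A+B: duration 21, value 59
Minimum duration: 19 min.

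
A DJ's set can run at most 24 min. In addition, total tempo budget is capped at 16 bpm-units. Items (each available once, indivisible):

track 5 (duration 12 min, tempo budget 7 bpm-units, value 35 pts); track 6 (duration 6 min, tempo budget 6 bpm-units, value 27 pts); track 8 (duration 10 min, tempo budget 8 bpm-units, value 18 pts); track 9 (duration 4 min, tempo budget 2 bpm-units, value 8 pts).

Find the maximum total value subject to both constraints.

70 pts

Feasible sets respecting both limits:
- track 5+track 6+track 9: duration 22, tempo budget 15, value 70
- track 5+track 6: duration 18, tempo budget 13, value 62
- track 5+track 8: duration 22, tempo budget 15, value 53
Best: 70 pts.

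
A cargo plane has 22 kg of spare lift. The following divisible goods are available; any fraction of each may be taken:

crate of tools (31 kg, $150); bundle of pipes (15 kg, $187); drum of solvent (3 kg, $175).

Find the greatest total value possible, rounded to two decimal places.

Take in order of value per unit:
- drum of solvent (175/3 per unit): all 3 → value 175, running total 175.00
- bundle of pipes (187/15 per unit): all 15 → value 187, running total 362.00
- crate of tools (150/31 per unit): 4 of 31 → value 4×150/31 = 19.3548, running total 381.35
Total 381.35.

381.35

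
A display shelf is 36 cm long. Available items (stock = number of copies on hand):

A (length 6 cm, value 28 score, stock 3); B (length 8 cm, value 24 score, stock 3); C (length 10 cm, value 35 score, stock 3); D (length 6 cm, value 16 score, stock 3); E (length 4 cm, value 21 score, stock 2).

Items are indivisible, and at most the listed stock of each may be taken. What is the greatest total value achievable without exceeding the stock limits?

161 score

Top feasible selections:
- 3×A + 1×C + 2×E: length 36, value 161
- 3×A + 1×B + 2×E: length 34, value 150
Best: 161 score.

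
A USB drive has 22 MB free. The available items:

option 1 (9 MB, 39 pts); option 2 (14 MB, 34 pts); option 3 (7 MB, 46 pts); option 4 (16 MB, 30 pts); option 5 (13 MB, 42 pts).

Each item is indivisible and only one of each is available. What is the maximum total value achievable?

Check high-value combinations within 22 MB:
- option 3+option 5: size 7+13=20, value 46+42=88
- option 1+option 3: size 9+7=16, value 39+46=85
- option 1+option 5: size 9+13=22, value 39+42=81
- option 2+option 3: size 14+7=21, value 34+46=80
Best: 88 pts.

88 pts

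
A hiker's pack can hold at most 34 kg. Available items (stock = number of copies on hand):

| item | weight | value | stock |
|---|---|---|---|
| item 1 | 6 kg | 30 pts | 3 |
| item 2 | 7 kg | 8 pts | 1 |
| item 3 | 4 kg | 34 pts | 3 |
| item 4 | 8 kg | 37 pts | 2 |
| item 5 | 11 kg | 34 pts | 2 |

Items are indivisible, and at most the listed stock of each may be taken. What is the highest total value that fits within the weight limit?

206 pts

Best selections within weight 34 and stock limits:
- 1×item 1 + 3×item 3 + 2×item 4: weight 34, value 206
- 2×item 1 + 3×item 3 + 1×item 4: weight 32, value 199
- 3×item 1 + 2×item 3 + 1×item 4: weight 34, value 195
- 3×item 1 + 3×item 3: weight 30, value 192
Best: 206 pts.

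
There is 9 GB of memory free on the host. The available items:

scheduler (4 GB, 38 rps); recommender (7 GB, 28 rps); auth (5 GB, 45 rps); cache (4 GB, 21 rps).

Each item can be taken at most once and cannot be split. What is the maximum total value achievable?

Check high-value combinations within 9 GB:
- scheduler+auth: memory 4+5=9, value 38+45=83
- auth+cache: memory 5+4=9, value 45+21=66
- scheduler+cache: memory 4+4=8, value 38+21=59
- auth: memory 5, value 45
- scheduler: memory 4, value 38
Best: 83 rps.

83 rps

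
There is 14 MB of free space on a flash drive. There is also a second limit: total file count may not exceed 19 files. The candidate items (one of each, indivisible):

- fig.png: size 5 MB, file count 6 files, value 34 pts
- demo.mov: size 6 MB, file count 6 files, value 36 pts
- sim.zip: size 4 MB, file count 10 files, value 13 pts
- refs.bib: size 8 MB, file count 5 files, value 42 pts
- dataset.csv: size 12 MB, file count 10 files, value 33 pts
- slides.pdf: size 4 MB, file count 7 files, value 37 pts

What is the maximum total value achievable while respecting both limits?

79 pts

Feasible sets respecting both limits:
- refs.bib+slides.pdf: size 12, file count 12, value 79
- demo.mov+refs.bib: size 14, file count 11, value 78
- fig.png+refs.bib: size 13, file count 11, value 76
- demo.mov+slides.pdf: size 10, file count 13, value 73
Best: 79 pts.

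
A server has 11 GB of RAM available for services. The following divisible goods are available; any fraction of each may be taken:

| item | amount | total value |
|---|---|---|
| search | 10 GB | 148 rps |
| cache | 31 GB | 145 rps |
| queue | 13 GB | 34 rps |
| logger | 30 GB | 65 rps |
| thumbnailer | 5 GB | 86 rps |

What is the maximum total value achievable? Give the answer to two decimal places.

Take in order of value per unit:
- thumbnailer (86/5 per unit): all 5 → value 86, running total 86.00
- search (148/10 per unit): 6 of 10 → value 6×148/10 = 88.8000, running total 174.80
Total 174.80.

174.80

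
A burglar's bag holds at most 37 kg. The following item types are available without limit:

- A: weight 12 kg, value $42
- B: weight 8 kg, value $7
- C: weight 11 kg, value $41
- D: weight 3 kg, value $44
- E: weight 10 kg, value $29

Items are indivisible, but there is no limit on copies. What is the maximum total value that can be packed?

Best value-per-unit is D at 44/3, and filling with it alone uses weight 12×3=36. No mix of the others beats 12×44 = 528.

$528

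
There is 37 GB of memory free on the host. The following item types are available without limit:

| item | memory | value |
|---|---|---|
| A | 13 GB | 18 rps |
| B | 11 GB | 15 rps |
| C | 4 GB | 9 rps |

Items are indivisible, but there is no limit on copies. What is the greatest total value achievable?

Best value-per-unit is C at 9/4, and filling with it alone uses memory 9×4=36. No mix of the others beats 9×9 = 81.

81 rps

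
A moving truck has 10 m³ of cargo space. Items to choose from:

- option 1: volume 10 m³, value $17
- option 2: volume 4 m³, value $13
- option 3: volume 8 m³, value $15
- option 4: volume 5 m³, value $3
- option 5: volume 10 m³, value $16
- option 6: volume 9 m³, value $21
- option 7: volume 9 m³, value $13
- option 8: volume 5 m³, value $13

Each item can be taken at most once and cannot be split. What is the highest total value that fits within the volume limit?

Check high-value combinations within 10 m³:
- option 2+option 8: volume 4+5=9, value 13+13=26
- option 6: volume 9, value 21
- option 1: volume 10, value 17
Best: $26.

$26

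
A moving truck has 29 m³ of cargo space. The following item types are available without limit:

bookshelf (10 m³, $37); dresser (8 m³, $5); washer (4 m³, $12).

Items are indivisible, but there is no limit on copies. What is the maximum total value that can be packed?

$98

Best value-per-unit is bookshelf at 37/10; filling with it alone gives 2×37 = 74.
Optimal mix: 2×bookshelf + 2×washer → volume 28, value 98.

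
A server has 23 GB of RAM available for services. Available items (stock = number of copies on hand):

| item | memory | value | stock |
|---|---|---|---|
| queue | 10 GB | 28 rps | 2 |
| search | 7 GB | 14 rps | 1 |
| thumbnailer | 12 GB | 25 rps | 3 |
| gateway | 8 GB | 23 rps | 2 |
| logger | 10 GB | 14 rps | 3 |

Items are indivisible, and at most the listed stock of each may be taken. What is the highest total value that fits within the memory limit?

60 rps

Best selections within memory 23 and stock limits:
- 1×search + 2×gateway: memory 23, value 60
- 2×queue: memory 20, value 56
Best: 60 rps.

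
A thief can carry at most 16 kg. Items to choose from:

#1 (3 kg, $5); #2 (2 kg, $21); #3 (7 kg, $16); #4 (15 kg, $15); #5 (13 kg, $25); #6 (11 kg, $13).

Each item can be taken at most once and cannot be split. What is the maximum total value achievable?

Check high-value combinations within 16 kg:
- #2+#5: weight 2+13=15, value 21+25=46
- #1+#2+#3: weight 3+2+7=12, value 5+21+16=42
- #1+#2+#6: weight 3+2+11=16, value 5+21+13=39
Best: $46.

$46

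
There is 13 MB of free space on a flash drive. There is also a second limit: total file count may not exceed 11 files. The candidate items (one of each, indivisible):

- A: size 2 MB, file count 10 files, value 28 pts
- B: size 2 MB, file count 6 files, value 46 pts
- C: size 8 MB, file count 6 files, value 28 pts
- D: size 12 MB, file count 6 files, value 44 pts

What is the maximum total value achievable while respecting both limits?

46 pts

Feasible sets respecting both limits:
- B: size 2, file count 6, value 46
- D: size 12, file count 6, value 44
- A: size 2, file count 10, value 28
Best: 46 pts.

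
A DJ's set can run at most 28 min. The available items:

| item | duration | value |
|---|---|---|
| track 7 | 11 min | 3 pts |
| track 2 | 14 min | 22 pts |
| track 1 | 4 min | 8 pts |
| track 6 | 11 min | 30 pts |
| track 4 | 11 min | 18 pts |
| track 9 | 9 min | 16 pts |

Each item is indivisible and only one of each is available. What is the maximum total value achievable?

Check high-value combinations within 28 min:
- track 1+track 6+track 4: duration 4+11+11=26, value 8+30+18=56
- track 1+track 6+track 9: duration 4+11+9=24, value 8+30+16=54
- track 2+track 6: duration 14+11=25, value 22+30=52
Best: 56 pts.

56 pts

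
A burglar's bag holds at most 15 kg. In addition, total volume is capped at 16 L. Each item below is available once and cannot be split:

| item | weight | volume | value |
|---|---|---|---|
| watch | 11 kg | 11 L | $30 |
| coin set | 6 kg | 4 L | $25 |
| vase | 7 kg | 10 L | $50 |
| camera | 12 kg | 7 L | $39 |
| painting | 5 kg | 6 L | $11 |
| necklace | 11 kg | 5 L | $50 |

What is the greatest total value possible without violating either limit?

$75

Feasible sets respecting both limits:
- coin set+vase: weight 13, volume 14, value 75
- vase+painting: weight 12, volume 16, value 61
- vase: weight 7, volume 10, value 50
- necklace: weight 11, volume 5, value 50
Best: $75.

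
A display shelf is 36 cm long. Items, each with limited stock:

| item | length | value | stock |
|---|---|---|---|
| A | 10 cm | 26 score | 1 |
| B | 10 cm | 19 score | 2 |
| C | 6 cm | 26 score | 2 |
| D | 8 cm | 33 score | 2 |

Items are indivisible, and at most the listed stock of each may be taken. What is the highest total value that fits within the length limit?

Best selections within length 36 and stock limits:
- 2×C + 2×D: length 28, value 118
- 1×A + 1×C + 2×D: length 32, value 118
Best: 118 score.

118 score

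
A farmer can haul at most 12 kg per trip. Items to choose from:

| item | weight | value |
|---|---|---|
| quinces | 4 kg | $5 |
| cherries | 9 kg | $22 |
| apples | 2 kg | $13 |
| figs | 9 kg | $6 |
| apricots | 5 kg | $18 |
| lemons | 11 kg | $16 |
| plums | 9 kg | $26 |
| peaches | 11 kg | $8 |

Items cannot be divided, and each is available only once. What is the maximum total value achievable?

$39

This is a 0/1 knapsack; check combinations near the capacity.
- apples+plums: weight 2+9=11, value 13+26=39
- quinces+apples+apricots: weight 4+2+5=11, value 5+13+18=36
- cherries+apples: weight 9+2=11, value 22+13=35
- apples+apricots: weight 2+5=7, value 13+18=31
- plums: weight 9, value 26
Best: $39.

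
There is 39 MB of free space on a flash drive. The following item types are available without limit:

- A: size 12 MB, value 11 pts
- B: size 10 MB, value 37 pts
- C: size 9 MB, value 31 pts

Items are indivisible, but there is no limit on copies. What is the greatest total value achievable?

Best value-per-unit is B at 37/10; filling with it alone gives 3×37 = 111.
Optimal mix: 3×B + 1×C → size 39, value 142.

142 pts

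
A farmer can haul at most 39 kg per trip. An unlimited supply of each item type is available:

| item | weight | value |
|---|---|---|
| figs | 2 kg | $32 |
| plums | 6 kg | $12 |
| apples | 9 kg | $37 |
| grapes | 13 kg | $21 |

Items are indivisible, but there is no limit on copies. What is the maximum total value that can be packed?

Best value-per-unit is figs at 32/2, and filling with it alone uses weight 19×2=38. No mix of the others beats 19×32 = 608.

$608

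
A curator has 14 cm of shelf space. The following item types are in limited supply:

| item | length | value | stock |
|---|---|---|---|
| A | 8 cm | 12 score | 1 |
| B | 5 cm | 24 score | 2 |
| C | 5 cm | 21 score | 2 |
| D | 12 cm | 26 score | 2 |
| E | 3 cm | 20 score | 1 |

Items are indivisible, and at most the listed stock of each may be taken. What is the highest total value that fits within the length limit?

68 score

Top feasible selections:
- 2×B + 1×E: length 13, value 68
- 1×B + 1×C + 1×E: length 13, value 65
- 2×C + 1×E: length 13, value 62
Best: 68 score.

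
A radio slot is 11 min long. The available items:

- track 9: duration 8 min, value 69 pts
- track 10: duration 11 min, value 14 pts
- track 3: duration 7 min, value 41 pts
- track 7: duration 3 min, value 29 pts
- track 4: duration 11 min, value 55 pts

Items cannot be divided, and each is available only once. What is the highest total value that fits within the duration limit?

Check high-value combinations within 11 min:
- track 9+track 7: duration 8+3=11, value 69+29=98
- track 3+track 7: duration 7+3=10, value 41+29=70
- track 9: duration 8, value 69
- track 4: duration 11, value 55
Best: 98 pts.

98 pts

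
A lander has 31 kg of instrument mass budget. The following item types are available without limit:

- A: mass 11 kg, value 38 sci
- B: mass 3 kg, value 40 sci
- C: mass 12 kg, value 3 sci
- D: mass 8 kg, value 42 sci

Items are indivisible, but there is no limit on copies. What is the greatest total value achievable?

400 sci

Best value-per-unit is B at 40/3, and filling with it alone uses mass 10×3=30. No mix of the others beats 10×40 = 400.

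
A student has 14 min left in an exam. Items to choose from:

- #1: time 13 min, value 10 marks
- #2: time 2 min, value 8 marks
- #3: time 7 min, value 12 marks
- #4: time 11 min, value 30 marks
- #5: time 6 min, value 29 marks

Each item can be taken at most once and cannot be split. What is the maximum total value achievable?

41 marks

Check high-value combinations within 14 min:
- #3+#5: time 7+6=13, value 12+29=41
- #2+#4: time 2+11=13, value 8+30=38
- #2+#5: time 2+6=8, value 8+29=37
- #4: time 11, value 30
- #5: time 6, value 29
Best: 41 marks.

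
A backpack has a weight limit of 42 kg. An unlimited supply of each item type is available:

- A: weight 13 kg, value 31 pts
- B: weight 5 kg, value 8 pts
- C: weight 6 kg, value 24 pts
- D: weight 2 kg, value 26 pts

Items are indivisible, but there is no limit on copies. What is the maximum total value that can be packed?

546 pts

Best value-per-unit is D at 26/2, and filling with it alone uses weight 21×2=42. No mix of the others beats 21×26 = 546.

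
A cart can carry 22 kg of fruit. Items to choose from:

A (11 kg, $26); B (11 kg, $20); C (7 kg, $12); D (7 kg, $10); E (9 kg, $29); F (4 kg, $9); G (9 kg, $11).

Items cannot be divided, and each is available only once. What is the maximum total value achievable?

$55

Check high-value combinations within 22 kg:
- A+E: weight 11+9=20, value 26+29=55
- C+E+F: weight 7+9+4=20, value 12+29+9=50
- B+E: weight 11+9=20, value 20+29=49
- E+F+G: weight 9+4+9=22, value 29+9+11=49
Best: $55.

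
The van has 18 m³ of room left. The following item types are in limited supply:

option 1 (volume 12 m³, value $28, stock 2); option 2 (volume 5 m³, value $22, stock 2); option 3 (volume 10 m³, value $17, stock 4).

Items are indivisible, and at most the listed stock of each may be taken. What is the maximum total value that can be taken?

$50

Best selections within volume 18 and stock limits:
- 1×option 1 + 1×option 2: volume 17, value 50
- 2×option 2: volume 10, value 44
Best: $50.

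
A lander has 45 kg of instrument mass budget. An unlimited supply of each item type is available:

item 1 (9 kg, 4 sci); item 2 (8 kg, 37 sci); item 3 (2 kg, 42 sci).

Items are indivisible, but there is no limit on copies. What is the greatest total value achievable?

Best value-per-unit is item 3 at 42/2, and filling with it alone uses mass 22×2=44. No mix of the others beats 22×42 = 924.

924 sci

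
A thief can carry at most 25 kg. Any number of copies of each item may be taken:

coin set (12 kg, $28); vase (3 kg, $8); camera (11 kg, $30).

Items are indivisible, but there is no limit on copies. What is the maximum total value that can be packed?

$68

Best value-per-unit is camera at 30/11; filling with it alone gives 2×30 = 60.
Optimal mix: 1×vase + 2×camera → weight 25, value 68.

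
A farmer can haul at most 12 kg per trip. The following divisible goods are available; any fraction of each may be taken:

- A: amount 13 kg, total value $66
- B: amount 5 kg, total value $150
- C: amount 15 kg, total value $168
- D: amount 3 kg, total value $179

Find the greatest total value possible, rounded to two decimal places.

373.80

Take in order of value per unit:
- D (179/3 per unit): all 3 → value 179, running total 179.00
- B (150/5 per unit): all 5 → value 150, running total 329.00
- C (168/15 per unit): 4 of 15 → value 4×168/15 = 44.8000, running total 373.80
Total 373.80.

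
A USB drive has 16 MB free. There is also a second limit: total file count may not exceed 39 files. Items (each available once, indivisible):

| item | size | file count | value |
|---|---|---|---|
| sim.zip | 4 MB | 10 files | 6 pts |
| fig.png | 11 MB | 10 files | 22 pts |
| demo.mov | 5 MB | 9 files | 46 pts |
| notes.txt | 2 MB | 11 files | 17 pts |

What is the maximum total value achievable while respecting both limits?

69 pts

Feasible sets respecting both limits:
- sim.zip+demo.mov+notes.txt: size 11, file count 30, value 69
- fig.png+demo.mov: size 16, file count 19, value 68
- demo.mov+notes.txt: size 7, file count 20, value 63
Best: 69 pts.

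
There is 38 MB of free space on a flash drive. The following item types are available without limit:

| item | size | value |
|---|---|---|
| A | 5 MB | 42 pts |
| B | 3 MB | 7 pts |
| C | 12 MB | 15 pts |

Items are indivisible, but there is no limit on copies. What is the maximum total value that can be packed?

301 pts

Best value-per-unit is A at 42/5; filling with it alone gives 7×42 = 294.
Optimal mix: 7×A + 1×B → size 38, value 301.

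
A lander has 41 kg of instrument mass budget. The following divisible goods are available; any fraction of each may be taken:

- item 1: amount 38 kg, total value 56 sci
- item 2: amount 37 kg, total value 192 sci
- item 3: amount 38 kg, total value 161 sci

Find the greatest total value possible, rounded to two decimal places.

208.95

Take in order of value per unit:
- item 2 (192/37 per unit): all 37 → value 192, running total 192.00
- item 3 (161/38 per unit): 4 of 38 → value 4×161/38 = 16.9474, running total 208.95
Total 208.95.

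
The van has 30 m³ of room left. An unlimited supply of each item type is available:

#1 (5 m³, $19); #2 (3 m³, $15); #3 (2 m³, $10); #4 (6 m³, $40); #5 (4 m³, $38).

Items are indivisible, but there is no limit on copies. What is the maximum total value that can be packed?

Best value-per-unit is #5 at 38/4; filling with it alone gives 7×38 = 266.
Optimal mix: 1×#3 + 7×#5 → volume 30, value 276.

$276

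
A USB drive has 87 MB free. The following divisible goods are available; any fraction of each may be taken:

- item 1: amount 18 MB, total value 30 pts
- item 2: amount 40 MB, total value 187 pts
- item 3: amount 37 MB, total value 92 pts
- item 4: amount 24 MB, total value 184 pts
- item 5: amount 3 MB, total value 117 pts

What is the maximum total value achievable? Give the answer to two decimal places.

Take in order of value per unit:
- item 5 (117/3 per unit): all 3 → value 117, running total 117.00
- item 4 (184/24 per unit): all 24 → value 184, running total 301.00
- item 2 (187/40 per unit): all 40 → value 187, running total 488.00
- item 3 (92/37 per unit): 20 of 37 → value 20×92/37 = 49.7297, running total 537.73
Total 537.73.

537.73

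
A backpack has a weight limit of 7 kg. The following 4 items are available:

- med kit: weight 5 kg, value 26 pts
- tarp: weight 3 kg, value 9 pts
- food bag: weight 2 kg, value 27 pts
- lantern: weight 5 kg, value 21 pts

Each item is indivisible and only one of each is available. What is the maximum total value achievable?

This is a 0/1 knapsack; check combinations near the capacity.
- med kit+food bag: weight 5+2=7, value 26+27=53
- food bag+lantern: weight 2+5=7, value 27+21=48
- tarp+food bag: weight 3+2=5, value 9+27=36
- food bag: weight 2, value 27
Best: 53 pts.

53 pts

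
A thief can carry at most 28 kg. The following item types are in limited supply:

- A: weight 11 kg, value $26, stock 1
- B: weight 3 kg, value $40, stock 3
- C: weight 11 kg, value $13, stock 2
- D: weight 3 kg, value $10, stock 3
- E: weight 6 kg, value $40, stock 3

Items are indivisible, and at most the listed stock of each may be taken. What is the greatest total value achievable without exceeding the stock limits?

$240

Top feasible selections:
- 3×B + 3×E: weight 27, value 240
- 3×B + 2×D + 2×E: weight 27, value 220
Best: $240.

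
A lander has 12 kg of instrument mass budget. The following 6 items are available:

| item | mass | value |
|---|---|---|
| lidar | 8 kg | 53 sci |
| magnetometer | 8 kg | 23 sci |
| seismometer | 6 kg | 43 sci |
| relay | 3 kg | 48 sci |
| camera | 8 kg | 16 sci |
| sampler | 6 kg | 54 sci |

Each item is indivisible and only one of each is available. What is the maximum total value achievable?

Check high-value combinations within 12 kg:
- relay+sampler: mass 3+6=9, value 48+54=102
- lidar+relay: mass 8+3=11, value 53+48=101
- seismometer+sampler: mass 6+6=12, value 43+54=97
Best: 102 sci.

102 sci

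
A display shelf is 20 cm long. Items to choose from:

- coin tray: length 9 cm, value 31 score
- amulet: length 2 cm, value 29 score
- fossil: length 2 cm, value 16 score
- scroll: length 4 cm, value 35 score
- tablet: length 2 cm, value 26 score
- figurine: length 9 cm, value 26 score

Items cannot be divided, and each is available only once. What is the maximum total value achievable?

137 score

Check high-value combinations within 20 cm:
- coin tray+amulet+fossil+scroll+tablet: length 9+2+2+4+2=19, value 31+29+16+35+26=137
- amulet+fossil+scroll+tablet+figurine: length 2+2+4+2+9=19, value 29+16+35+26+26=132
- coin tray+amulet+scroll+tablet: length 9+2+4+2=17, value 31+29+35+26=121
Best: 137 score.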